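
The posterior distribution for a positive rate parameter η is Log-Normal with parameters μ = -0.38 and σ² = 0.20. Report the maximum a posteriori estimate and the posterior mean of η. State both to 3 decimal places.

MAP = 0.560; posterior mean = 0.756

Mode = exp(μ − σ²) = exp(-0.58) = 0.560.
Mean = exp(μ + σ²/2) = exp(-0.280) = 0.756.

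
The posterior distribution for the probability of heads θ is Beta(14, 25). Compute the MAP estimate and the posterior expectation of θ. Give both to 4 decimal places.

Mode = (14−1)/(14+25−2) = 13/37 = 0.3514.
Mean = 14/(14+25) = 14/39 = 0.3590.

θ_MAP = 0.3514, E[θ|data] = 0.3590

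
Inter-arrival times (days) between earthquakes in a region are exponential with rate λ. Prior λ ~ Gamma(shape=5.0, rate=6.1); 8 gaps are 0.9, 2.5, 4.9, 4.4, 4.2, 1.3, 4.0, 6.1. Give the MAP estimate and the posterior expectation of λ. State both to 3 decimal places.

MAP = 0.349; posterior mean = 0.378

Σ times = 28.3. Posterior: Gamma(shape = 5.0+8 = 13.0, rate = 6.1+28.3 = 34.4).
Mode = (α−1)/β = 12.0/34.4 = 0.349.
Mean = α/β = 13.0/34.4 = 0.378.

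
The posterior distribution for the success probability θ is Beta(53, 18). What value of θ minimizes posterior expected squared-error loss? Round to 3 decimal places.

Mode = (53−1)/(53+18−2) = 52/69 = 0.754.
Mean = 53/(53+18) = 53/71 = 0.746.
Squared-error loss ⇒ the optimal estimator is the posterior mean.

0.746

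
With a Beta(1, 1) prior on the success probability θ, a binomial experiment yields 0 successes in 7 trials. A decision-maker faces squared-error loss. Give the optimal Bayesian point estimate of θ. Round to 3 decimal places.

0.111

Posterior: Beta(1+0, 1+7) = Beta(1, 8).
Since α = 1 ≤ 1 and β > 1, the Beta density is monotone decreasing on [0,1]; the mode is at 0.
Mean = 1/(1+8) = 0.111.
Squared-error loss ⇒ the optimal estimator is the posterior mean.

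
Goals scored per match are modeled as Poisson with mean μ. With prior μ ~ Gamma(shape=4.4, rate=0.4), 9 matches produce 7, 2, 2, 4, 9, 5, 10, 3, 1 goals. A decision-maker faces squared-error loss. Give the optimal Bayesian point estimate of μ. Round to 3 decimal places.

Σ counts = 43. Posterior: Gamma(shape = 4.4+43 = 47.4, rate = 0.4+9 = 9.4).
Mode = (α−1)/β = 46.4/9.4 = 4.936.
Mean = α/β = 47.4/9.4 = 5.043.
Squared-error loss ⇒ the optimal estimator is the posterior mean.

5.043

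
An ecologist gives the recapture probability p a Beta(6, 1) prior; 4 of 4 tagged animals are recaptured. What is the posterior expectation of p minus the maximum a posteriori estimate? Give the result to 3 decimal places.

Posterior: Beta(6+4, 1+0) = Beta(10, 1).
Since β = 1 ≤ 1 and α > 1, the Beta density is monotone increasing on [0,1]; the mode is at 1.
Mean = 10/(10+1) = 0.909.
Difference = 0.909 − 1.000 = -0.091.

-0.091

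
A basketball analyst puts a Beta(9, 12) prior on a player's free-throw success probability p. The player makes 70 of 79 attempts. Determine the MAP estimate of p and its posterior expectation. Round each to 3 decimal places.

Posterior: Beta(9+70, 12+9) = Beta(79, 21).
Mode = (79−1)/(79+21−2) = 78/98 = 0.796.
Mean = 79/(79+21) = 79/100 = 0.790.

p_MAP = 0.796, E[p|data] = 0.790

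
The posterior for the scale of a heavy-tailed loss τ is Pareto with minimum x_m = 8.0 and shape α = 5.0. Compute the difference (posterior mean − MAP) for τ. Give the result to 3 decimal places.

2.000

The Pareto density is strictly decreasing on [x_m, ∞), so the mode is x_m = 8.000.
Mean = α·x_m/(α−1) = 5.0·8.0/4.0 = 10.000.
Difference = 10.000 − 8.000 = 2.000.
The mean is pulled above the mode by the posterior's right skew.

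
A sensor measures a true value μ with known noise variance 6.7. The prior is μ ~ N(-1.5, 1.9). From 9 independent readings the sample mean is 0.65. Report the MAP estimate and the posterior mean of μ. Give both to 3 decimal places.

Posterior for μ is Normal. Precision-weighted mean: (1/1.9·-1.5 + 9/6.7·0.65) / (1/1.9 + 9/6.7) = 0.045.
A Normal posterior is symmetric, so mode = mean.

MAP = 0.045, posterior mean = 0.045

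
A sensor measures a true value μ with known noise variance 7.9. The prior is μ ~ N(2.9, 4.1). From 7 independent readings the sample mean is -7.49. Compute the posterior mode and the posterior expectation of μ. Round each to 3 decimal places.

MAP = -5.247; posterior mean = -5.247

Posterior for μ is Normal. Precision-weighted mean: (1/4.1·2.9 + 7/7.9·-7.49) / (1/4.1 + 7/7.9) = -5.247.
A Normal posterior is symmetric, so mode = mean.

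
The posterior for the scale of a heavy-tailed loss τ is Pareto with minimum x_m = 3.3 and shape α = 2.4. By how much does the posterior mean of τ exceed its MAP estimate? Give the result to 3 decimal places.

2.357

The Pareto density is strictly decreasing on [x_m, ∞), so the mode is x_m = 3.300.
Mean = α·x_m/(α−1) = 2.4·3.3/1.4 = 5.657.
Difference = 5.657 − 3.300 = 2.357.
Right-skewed posterior ⇒ mode < mean.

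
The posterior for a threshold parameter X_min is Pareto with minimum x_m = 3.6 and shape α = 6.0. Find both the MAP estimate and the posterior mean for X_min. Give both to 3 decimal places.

The Pareto density is strictly decreasing on [x_m, ∞), so the mode is x_m = 3.600.
Mean = α·x_m/(α−1) = 6.0·3.6/5.0 = 4.320.
Mean > mode: the posterior has a right tail.

MAP: 3.600. Posterior mean: 4.320.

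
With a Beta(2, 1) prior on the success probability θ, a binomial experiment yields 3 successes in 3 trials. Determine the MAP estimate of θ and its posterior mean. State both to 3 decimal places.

Posterior: Beta(2+3, 1+0) = Beta(5, 1).
Since β = 1 ≤ 1 and α > 1, the Beta density is monotone increasing on [0,1]; the mode is at 1.
Mean = 5/(5+1) = 0.833.
The posterior is left-skewed, so the mode exceeds the mean.

MAP = 1.000, posterior mean = 0.833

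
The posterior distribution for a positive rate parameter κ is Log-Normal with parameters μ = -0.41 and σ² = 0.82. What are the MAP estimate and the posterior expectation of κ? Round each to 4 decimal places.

Mode = exp(μ − σ²) = exp(-1.23) = 0.2923.
Mean = exp(μ + σ²/2) = exp(0.000) = 1.0000.
The posterior is right-skewed, so the mean exceeds the mode.

MAP = 0.2923; posterior mean = 1.0000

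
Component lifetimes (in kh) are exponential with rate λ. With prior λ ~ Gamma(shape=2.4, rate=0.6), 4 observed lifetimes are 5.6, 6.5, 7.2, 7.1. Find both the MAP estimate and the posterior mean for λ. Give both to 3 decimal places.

MAP = 0.200; posterior mean = 0.237

Σ times = 26.4. Posterior: Gamma(shape = 2.4+4 = 6.4, rate = 0.6+26.4 = 27.0).
Mode = (α−1)/β = 5.4/27.0 = 0.200.
Mean = α/β = 6.4/27.0 = 0.237.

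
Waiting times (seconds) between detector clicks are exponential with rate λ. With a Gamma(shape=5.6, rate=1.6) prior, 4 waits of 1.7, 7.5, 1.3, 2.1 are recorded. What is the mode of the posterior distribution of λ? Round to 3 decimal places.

0.606

Σ times = 12.6. Posterior: Gamma(shape = 5.6+4 = 9.6, rate = 1.6+12.6 = 14.2).
Mode = (α−1)/β = 8.6/14.2 = 0.606.
Mean = α/β = 9.6/14.2 = 0.676.
This is the posterior mode — the MAP estimate.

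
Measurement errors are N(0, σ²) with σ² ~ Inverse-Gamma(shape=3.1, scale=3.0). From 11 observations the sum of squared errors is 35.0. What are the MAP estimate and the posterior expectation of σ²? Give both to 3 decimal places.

MAP estimate = 2.135, posterior expectation = 2.697

Posterior: Inverse-Gamma(shape = 3.1+11/2 = 8.6, scale = 3.0+35.0/2 = 20.5).
Mode = β/(α+1) = 20.5/9.6 = 2.135.
Mean = β/(α−1) = 20.5/7.6 = 2.697.
Right-skewed posterior ⇒ mode < mean.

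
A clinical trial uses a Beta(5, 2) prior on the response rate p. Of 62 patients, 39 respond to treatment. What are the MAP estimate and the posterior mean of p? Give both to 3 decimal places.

p_MAP = 0.642, E[p|data] = 0.638

Posterior: Beta(5+39, 2+23) = Beta(44, 25).
Mode = (44−1)/(44+25−2) = 43/67 = 0.642.
Mean = 44/(44+25) = 44/69 = 0.638.
Left-skewed posterior ⇒ mean < mode.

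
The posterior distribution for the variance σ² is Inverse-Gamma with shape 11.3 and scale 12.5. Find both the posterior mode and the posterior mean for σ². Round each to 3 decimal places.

Mode = β/(α+1) = 12.5/12.3 = 1.016.
Mean = β/(α−1) = 12.5/10.3 = 1.214.
The posterior is right-skewed, so the mean exceeds the mode.

posterior mode = 1.016, posterior mean = 1.214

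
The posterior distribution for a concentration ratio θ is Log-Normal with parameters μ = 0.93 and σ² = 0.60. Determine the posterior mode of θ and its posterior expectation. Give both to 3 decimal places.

posterior mode = 1.391, posterior expectation = 3.421

Mode = exp(μ − σ²) = exp(0.33) = 1.391.
Mean = exp(μ + σ²/2) = exp(1.230) = 3.421.
The posterior is right-skewed, so the mean exceeds the mode.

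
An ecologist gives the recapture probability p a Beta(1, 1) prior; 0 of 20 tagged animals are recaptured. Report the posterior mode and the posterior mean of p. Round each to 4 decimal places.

p_MAP = 0.0000, E[p|data] = 0.0455

Posterior: Beta(1+0, 1+20) = Beta(1, 21).
Since α = 1 ≤ 1 and β > 1, the Beta density is monotone decreasing on [0,1]; the mode is at 0.
Mean = 1/(1+21) = 0.0455.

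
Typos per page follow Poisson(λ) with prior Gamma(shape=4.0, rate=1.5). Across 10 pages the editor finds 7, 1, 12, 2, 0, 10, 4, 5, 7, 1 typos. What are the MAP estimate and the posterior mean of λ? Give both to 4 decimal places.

Σ counts = 49. Posterior: Gamma(shape = 4.0+49 = 53.0, rate = 1.5+10 = 11.5).
Mode = (α−1)/β = 52.0/11.5 = 4.5217.
Mean = α/β = 53.0/11.5 = 4.6087.

MAP estimate = 4.5217, posterior mean = 4.6087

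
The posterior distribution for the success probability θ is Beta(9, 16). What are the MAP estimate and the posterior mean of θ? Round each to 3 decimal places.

MAP = 0.348; posterior mean = 0.360

Mode = (9−1)/(9+16−2) = 8/23 = 0.348.
Mean = 9/(9+16) = 9/25 = 0.360.
The posterior is right-skewed, so the mean exceeds the mode.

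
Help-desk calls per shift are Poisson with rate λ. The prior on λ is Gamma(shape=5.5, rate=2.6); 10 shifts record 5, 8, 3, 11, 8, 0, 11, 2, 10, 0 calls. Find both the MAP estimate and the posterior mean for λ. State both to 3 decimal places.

Σ counts = 58. Posterior: Gamma(shape = 5.5+58 = 63.5, rate = 2.6+10 = 12.6).
Mode = (α−1)/β = 62.5/12.6 = 4.960.
Mean = α/β = 63.5/12.6 = 5.040.

MAP = 4.960, posterior mean = 5.040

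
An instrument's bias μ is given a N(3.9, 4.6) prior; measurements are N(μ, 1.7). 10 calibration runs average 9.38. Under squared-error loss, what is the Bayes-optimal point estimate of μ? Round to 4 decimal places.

Posterior for μ is Normal. Precision-weighted mean: (1/4.6·3.9 + 10/1.7·9.38) / (1/4.6 + 10/1.7) = 9.1847.
A Normal posterior is symmetric, so mode = mean.
Squared-error loss ⇒ the optimal estimator is the posterior mean.

9.1847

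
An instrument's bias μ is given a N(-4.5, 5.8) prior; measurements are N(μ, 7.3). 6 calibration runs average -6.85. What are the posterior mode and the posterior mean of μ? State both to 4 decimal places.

μ_MAP = -6.4425, E[μ|data] = -6.4425

Posterior for μ is Normal. Precision-weighted mean: (1/5.8·-4.5 + 6/7.3·-6.85) / (1/5.8 + 6/7.3) = -6.4425.
A Normal posterior is symmetric, so mode = mean.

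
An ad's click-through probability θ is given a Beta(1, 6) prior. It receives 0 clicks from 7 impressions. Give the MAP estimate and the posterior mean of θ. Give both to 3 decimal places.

Posterior: Beta(1+0, 6+7) = Beta(1, 13).
Since α = 1 ≤ 1 and β > 1, the Beta density is monotone decreasing on [0,1]; the mode is at 0.
Mean = 1/(1+13) = 0.071.

θ_MAP = 0.000, E[θ|data] = 0.071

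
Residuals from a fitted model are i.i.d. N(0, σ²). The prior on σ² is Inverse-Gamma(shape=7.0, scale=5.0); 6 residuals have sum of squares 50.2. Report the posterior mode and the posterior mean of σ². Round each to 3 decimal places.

Posterior: Inverse-Gamma(shape = 7.0+6/2 = 10.0, scale = 5.0+50.2/2 = 30.1).
Mode = β/(α+1) = 30.1/11.0 = 2.736.
Mean = β/(α−1) = 30.1/9.0 = 3.344.

MAP = 2.736; posterior mean = 3.344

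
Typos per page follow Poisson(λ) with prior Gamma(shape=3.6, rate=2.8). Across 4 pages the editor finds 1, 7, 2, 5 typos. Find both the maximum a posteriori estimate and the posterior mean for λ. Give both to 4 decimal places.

Σ counts = 15. Posterior: Gamma(shape = 3.6+15 = 18.6, rate = 2.8+4 = 6.8).
Mode = (α−1)/β = 17.6/6.8 = 2.5882.
Mean = α/β = 18.6/6.8 = 2.7353.

λ_MAP = 2.5882, E[λ|data] = 2.7353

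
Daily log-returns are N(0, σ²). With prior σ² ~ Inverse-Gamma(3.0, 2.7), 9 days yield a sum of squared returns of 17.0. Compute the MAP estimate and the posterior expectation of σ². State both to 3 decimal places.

Posterior: Inverse-Gamma(shape = 3.0+9/2 = 7.5, scale = 2.7+17.0/2 = 11.2).
Mode = β/(α+1) = 11.2/8.5 = 1.318.
Mean = β/(α−1) = 11.2/6.5 = 1.723.
Right-skewed posterior ⇒ mode < mean.

MAP = 1.318; posterior mean = 1.723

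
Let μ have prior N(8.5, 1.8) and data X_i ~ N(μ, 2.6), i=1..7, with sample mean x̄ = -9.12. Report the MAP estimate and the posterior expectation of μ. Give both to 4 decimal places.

MAP = -6.1061, posterior mean = -6.1061

Posterior for μ is Normal. Precision-weighted mean: (1/1.8·8.5 + 7/2.6·-9.12) / (1/1.8 + 7/2.6) = -6.1061.
A Normal posterior is symmetric, so mode = mean.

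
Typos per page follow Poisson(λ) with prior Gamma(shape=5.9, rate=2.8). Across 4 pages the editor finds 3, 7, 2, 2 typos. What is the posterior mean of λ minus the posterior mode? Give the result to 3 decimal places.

0.147

Σ counts = 14. Posterior: Gamma(shape = 5.9+14 = 19.9, rate = 2.8+4 = 6.8).
Mode = (α−1)/β = 18.9/6.8 = 2.779.
Mean = α/β = 19.9/6.8 = 2.926.
Difference = 2.926 − 2.779 = 0.147.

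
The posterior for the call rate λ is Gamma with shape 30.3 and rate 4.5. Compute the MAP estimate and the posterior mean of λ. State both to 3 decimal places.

MAP estimate = 6.511, posterior mean = 6.733

Mode = (α−1)/β = 29.3/4.5 = 6.511.
Mean = α/β = 30.3/4.5 = 6.733.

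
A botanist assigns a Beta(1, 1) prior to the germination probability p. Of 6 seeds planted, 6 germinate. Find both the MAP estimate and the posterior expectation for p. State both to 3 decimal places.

MAP = 1.000; posterior mean = 0.875

Posterior: Beta(1+6, 1+0) = Beta(7, 1).
Since β = 1 ≤ 1 and α > 1, the Beta density is monotone increasing on [0,1]; the mode is at 1.
Mean = 7/(7+1) = 0.875.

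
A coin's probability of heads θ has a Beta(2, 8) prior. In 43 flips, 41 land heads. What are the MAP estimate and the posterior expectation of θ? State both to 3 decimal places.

MAP: 0.824. Posterior mean: 0.811.

Posterior: Beta(2+41, 8+2) = Beta(43, 10).
Mode = (43−1)/(43+10−2) = 42/51 = 0.824.
Mean = 43/(43+10) = 43/53 = 0.811.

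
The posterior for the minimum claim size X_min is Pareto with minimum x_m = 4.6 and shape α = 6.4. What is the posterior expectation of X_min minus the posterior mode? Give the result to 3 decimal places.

0.852

The Pareto density is strictly decreasing on [x_m, ∞), so the mode is x_m = 4.600.
Mean = α·x_m/(α−1) = 6.4·4.6/5.4 = 5.452.
Difference = 5.452 − 4.600 = 0.852.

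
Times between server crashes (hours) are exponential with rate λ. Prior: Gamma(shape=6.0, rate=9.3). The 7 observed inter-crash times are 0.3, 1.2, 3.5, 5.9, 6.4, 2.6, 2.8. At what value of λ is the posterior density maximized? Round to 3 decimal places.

0.375

Σ times = 22.7. Posterior: Gamma(shape = 6.0+7 = 13.0, rate = 9.3+22.7 = 32.0).
Mode = (α−1)/β = 12.0/32.0 = 0.375.
Mean = α/β = 13.0/32.0 = 0.406.
This is the posterior mode — the MAP estimate.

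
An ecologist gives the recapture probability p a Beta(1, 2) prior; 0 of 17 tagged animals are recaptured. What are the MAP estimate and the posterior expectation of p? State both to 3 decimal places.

Posterior: Beta(1+0, 2+17) = Beta(1, 19).
Since α = 1 ≤ 1 and β > 1, the Beta density is monotone decreasing on [0,1]; the mode is at 0.
Mean = 1/(1+19) = 0.050.

p_MAP = 0.000, E[p|data] = 0.050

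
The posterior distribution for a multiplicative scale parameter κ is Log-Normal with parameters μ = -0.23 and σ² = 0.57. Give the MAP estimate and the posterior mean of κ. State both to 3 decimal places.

κ_MAP = 0.449, E[κ|data] = 1.057

Mode = exp(μ − σ²) = exp(-0.80) = 0.449.
Mean = exp(μ + σ²/2) = exp(0.055) = 1.057.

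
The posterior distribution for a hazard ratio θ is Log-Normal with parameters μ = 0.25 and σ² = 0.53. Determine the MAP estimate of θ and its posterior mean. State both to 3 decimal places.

MAP = 0.756, posterior mean = 1.674

Mode = exp(μ − σ²) = exp(-0.28) = 0.756.
Mean = exp(μ + σ²/2) = exp(0.515) = 1.674.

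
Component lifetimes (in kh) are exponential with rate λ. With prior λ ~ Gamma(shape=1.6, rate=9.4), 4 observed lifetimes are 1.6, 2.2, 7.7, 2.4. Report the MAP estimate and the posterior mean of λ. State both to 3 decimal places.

Σ times = 13.9. Posterior: Gamma(shape = 1.6+4 = 5.6, rate = 9.4+13.9 = 23.3).
Mode = (α−1)/β = 4.6/23.3 = 0.197.
Mean = α/β = 5.6/23.3 = 0.240.
Right-skewed posterior ⇒ mode < mean.

MAP = 0.197, posterior mean = 0.240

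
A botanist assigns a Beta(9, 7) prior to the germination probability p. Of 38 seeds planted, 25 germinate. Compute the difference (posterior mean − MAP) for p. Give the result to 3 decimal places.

-0.005

Posterior: Beta(9+25, 7+13) = Beta(34, 20).
Mode = (34−1)/(34+20−2) = 33/52 = 0.635.
Mean = 34/(34+20) = 34/54 = 0.630.
Difference = 0.630 − 0.635 = -0.005.
Mode > mean: the posterior has a left tail.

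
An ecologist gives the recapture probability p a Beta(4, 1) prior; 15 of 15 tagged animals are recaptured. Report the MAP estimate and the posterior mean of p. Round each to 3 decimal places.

MAP: 1.000. Posterior mean: 0.950.

Posterior: Beta(4+15, 1+0) = Beta(19, 1).
Since β = 1 ≤ 1 and α > 1, the Beta density is monotone increasing on [0,1]; the mode is at 1.
Mean = 19/(19+1) = 0.950.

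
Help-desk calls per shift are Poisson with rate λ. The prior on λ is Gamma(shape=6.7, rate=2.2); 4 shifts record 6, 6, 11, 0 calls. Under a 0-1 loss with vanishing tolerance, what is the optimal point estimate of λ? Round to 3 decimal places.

Σ counts = 23. Posterior: Gamma(shape = 6.7+23 = 29.7, rate = 2.2+4 = 6.2).
Mode = (α−1)/β = 28.7/6.2 = 4.629.
Mean = α/β = 29.7/6.2 = 4.790.
This is the posterior mode — the MAP estimate.

4.629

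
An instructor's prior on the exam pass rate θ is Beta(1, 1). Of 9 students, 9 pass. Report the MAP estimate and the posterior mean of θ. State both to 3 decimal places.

Posterior: Beta(1+9, 1+0) = Beta(10, 1).
Since β = 1 ≤ 1 and α > 1, the Beta density is monotone increasing on [0,1]; the mode is at 1.
Mean = 10/(10+1) = 0.909.
Mode > mean: the posterior has a left tail.

MAP: 1.000. Posterior mean: 0.909.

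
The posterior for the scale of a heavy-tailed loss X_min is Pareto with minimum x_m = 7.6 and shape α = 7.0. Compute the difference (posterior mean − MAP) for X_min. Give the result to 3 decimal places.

The Pareto density is strictly decreasing on [x_m, ∞), so the mode is x_m = 7.600.
Mean = α·x_m/(α−1) = 7.0·7.6/6.0 = 8.867.
Difference = 8.867 − 7.600 = 1.267.

1.267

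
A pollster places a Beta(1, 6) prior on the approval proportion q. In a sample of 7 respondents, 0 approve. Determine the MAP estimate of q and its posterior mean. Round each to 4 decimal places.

Posterior: Beta(1+0, 6+7) = Beta(1, 13).
Since α = 1 ≤ 1 and β > 1, the Beta density is monotone decreasing on [0,1]; the mode is at 0.
Mean = 1/(1+13) = 0.0714.

MAP = 0.0000, posterior mean = 0.0714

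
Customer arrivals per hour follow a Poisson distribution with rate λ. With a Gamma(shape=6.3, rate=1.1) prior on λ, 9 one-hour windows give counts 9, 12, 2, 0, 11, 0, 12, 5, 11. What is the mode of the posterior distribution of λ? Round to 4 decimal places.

Σ counts = 62. Posterior: Gamma(shape = 6.3+62 = 68.3, rate = 1.1+9 = 10.1).
Mode = (α−1)/β = 67.3/10.1 = 6.6634.
Mean = α/β = 68.3/10.1 = 6.7624.
This is the posterior mode — the MAP estimate.

6.6634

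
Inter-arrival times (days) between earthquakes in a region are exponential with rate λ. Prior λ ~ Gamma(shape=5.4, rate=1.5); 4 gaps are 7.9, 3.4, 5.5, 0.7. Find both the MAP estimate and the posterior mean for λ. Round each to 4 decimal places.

MAP = 0.4421, posterior mean = 0.4947

Σ times = 17.5. Posterior: Gamma(shape = 5.4+4 = 9.4, rate = 1.5+17.5 = 19.0).
Mode = (α−1)/β = 8.4/19.0 = 0.4421.
Mean = α/β = 9.4/19.0 = 0.4947.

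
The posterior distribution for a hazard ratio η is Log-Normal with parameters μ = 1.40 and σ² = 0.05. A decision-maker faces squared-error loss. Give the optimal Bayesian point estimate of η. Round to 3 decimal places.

Mode = exp(μ − σ²) = exp(1.35) = 3.857.
Mean = exp(μ + σ²/2) = exp(1.425) = 4.158.
Squared-error loss ⇒ the optimal estimator is the posterior mean.

4.158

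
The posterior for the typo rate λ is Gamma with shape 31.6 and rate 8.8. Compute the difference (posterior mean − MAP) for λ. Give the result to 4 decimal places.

Mode = (α−1)/β = 30.6/8.8 = 3.4773.
Mean = α/β = 31.6/8.8 = 3.5909.
Difference = 3.5909 − 3.4773 = 0.1136.

0.1136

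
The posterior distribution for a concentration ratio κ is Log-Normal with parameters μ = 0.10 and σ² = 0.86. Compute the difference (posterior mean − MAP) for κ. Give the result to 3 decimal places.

1.231

Mode = exp(μ − σ²) = exp(-0.76) = 0.468.
Mean = exp(μ + σ²/2) = exp(0.530) = 1.699.
Difference = 1.699 − 0.468 = 1.231.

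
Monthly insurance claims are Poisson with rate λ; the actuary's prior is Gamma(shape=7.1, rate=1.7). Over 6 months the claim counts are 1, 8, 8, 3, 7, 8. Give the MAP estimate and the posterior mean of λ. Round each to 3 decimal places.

MAP = 5.338, posterior mean = 5.468

Σ counts = 35. Posterior: Gamma(shape = 7.1+35 = 42.1, rate = 1.7+6 = 7.7).
Mode = (α−1)/β = 41.1/7.7 = 5.338.
Mean = α/β = 42.1/7.7 = 5.468.
The mean is pulled above the mode by the posterior's right skew.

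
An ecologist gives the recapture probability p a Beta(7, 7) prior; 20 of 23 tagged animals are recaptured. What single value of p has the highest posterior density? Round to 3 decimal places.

0.743

Posterior: Beta(7+20, 7+3) = Beta(27, 10).
Mode = (27−1)/(27+10−2) = 26/35 = 0.743.
Mean = 27/(27+10) = 27/37 = 0.730.
This is the posterior mode — the MAP estimate.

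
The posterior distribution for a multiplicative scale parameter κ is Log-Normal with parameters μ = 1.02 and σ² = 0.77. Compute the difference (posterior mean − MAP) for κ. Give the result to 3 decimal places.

Mode = exp(μ − σ²) = exp(0.25) = 1.284.
Mean = exp(μ + σ²/2) = exp(1.405) = 4.076.
Difference = 4.076 − 1.284 = 2.792.

2.792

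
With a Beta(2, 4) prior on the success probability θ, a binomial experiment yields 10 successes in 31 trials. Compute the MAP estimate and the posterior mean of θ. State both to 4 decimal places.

Posterior: Beta(2+10, 4+21) = Beta(12, 25).
Mode = (12−1)/(12+25−2) = 11/35 = 0.3143.
Mean = 12/(12+25) = 12/37 = 0.3243.
The mean is pulled above the mode by the posterior's right skew.

MAP = 0.3143, posterior mean = 0.3243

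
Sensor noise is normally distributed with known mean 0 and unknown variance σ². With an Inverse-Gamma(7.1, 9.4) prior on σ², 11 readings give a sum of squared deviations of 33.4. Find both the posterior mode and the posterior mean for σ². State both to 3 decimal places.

Posterior: Inverse-Gamma(shape = 7.1+11/2 = 12.6, scale = 9.4+33.4/2 = 26.1).
Mode = β/(α+1) = 26.1/13.6 = 1.919.
Mean = β/(α−1) = 26.1/11.6 = 2.250.

MAP: 1.919. Posterior mean: 2.250.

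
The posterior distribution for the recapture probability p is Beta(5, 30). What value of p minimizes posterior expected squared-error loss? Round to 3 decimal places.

Mode = (5−1)/(5+30−2) = 4/33 = 0.121.
Mean = 5/(5+30) = 5/35 = 0.143.
Squared-error loss ⇒ the optimal estimator is the posterior mean.

0.143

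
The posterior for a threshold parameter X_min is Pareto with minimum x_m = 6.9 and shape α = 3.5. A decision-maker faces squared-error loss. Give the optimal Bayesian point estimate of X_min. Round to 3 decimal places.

9.660

The Pareto density is strictly decreasing on [x_m, ∞), so the mode is x_m = 6.900.
Mean = α·x_m/(α−1) = 3.5·6.9/2.5 = 9.660.
Squared-error loss ⇒ the optimal estimator is the posterior mean.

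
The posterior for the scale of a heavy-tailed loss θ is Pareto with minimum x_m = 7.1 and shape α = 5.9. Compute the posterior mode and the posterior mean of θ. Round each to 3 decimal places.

The Pareto density is strictly decreasing on [x_m, ∞), so the mode is x_m = 7.100.
Mean = α·x_m/(α−1) = 5.9·7.1/4.9 = 8.549.

MAP = 7.100, posterior mean = 8.549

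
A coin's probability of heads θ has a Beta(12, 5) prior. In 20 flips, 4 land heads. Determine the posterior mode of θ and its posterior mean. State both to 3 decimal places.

Posterior: Beta(12+4, 5+16) = Beta(16, 21).
Mode = (16−1)/(16+21−2) = 15/35 = 0.429.
Mean = 16/(16+21) = 16/37 = 0.432.

MAP = 0.429, posterior mean = 0.432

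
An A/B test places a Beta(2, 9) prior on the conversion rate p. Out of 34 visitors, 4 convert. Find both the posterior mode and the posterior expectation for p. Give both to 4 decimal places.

Posterior: Beta(2+4, 9+30) = Beta(6, 39).
Mode = (6−1)/(6+39−2) = 5/43 = 0.1163.
Mean = 6/(6+39) = 6/45 = 0.1333.
The posterior is right-skewed, so the mean exceeds the mode.

MAP = 0.1163, posterior mean = 0.1333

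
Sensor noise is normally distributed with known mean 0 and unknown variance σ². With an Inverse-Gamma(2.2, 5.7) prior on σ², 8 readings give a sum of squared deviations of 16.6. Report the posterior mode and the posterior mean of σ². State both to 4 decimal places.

MAP: 1.9444. Posterior mean: 2.6923.

Posterior: Inverse-Gamma(shape = 2.2+8/2 = 6.2, scale = 5.7+16.6/2 = 14.0).
Mode = β/(α+1) = 14.0/7.2 = 1.9444.
Mean = β/(α−1) = 14.0/5.2 = 2.6923.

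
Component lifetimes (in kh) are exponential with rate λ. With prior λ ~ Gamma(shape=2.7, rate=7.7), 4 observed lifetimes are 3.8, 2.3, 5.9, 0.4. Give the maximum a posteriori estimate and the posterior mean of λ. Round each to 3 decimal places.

Σ times = 12.4. Posterior: Gamma(shape = 2.7+4 = 6.7, rate = 7.7+12.4 = 20.1).
Mode = (α−1)/β = 5.7/20.1 = 0.284.
Mean = α/β = 6.7/20.1 = 0.333.
The posterior is right-skewed, so the mean exceeds the mode.

MAP: 0.284. Posterior mean: 0.333.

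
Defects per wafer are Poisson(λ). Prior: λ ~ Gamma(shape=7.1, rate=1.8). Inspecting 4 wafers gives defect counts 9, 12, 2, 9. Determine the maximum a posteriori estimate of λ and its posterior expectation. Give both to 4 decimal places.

MAP = 6.5690, posterior mean = 6.7414

Σ counts = 32. Posterior: Gamma(shape = 7.1+32 = 39.1, rate = 1.8+4 = 5.8).
Mode = (α−1)/β = 38.1/5.8 = 6.5690.
Mean = α/β = 39.1/5.8 = 6.7414.
Right-skewed posterior ⇒ mode < mean.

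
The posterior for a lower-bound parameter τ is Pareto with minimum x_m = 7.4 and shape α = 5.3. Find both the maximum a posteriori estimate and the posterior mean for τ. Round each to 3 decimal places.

MAP = 7.400, posterior mean = 9.121

The Pareto density is strictly decreasing on [x_m, ∞), so the mode is x_m = 7.400.
Mean = α·x_m/(α−1) = 5.3·7.4/4.3 = 9.121.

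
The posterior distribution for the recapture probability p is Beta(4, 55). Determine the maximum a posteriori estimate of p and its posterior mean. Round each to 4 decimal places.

Mode = (4−1)/(4+55−2) = 3/57 = 0.0526.
Mean = 4/(4+55) = 4/59 = 0.0678.

maximum a posteriori estimate = 0.0526, posterior mean = 0.0678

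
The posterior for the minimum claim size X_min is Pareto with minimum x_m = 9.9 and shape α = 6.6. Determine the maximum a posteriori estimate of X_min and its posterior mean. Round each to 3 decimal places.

The Pareto density is strictly decreasing on [x_m, ∞), so the mode is x_m = 9.900.
Mean = α·x_m/(α−1) = 6.6·9.9/5.6 = 11.668.

maximum a posteriori estimate = 9.900, posterior mean = 11.668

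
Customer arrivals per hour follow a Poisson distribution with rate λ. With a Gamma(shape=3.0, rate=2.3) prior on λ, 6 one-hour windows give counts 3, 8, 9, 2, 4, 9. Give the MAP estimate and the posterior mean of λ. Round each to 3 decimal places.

λ_MAP = 4.458, E[λ|data] = 4.578

Σ counts = 35. Posterior: Gamma(shape = 3.0+35 = 38.0, rate = 2.3+6 = 8.3).
Mode = (α−1)/β = 37.0/8.3 = 4.458.
Mean = α/β = 38.0/8.3 = 4.578.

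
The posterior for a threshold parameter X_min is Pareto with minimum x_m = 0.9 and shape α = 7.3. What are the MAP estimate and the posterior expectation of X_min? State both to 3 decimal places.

MAP = 0.900, posterior mean = 1.043

The Pareto density is strictly decreasing on [x_m, ∞), so the mode is x_m = 0.900.
Mean = α·x_m/(α−1) = 7.3·0.9/6.3 = 1.043.
Mean > mode: the posterior has a right tail.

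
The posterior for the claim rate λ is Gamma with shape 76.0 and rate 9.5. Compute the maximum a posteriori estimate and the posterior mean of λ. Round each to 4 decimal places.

MAP = 7.8947; posterior mean = 8.0000

Mode = (α−1)/β = 75.0/9.5 = 7.8947.
Mean = α/β = 76.0/9.5 = 8.0000.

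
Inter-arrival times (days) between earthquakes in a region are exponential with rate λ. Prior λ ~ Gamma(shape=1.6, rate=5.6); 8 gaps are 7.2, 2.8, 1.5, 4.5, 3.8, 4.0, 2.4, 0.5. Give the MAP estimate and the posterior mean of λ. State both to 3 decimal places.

Σ times = 26.7. Posterior: Gamma(shape = 1.6+8 = 9.6, rate = 5.6+26.7 = 32.3).
Mode = (α−1)/β = 8.6/32.3 = 0.266.
Mean = α/β = 9.6/32.3 = 0.297.

MAP = 0.266; posterior mean = 0.297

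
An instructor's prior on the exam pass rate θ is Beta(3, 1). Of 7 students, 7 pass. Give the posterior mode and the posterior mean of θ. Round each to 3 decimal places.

Posterior: Beta(3+7, 1+0) = Beta(10, 1).
Since β = 1 ≤ 1 and α > 1, the Beta density is monotone increasing on [0,1]; the mode is at 1.
Mean = 10/(10+1) = 0.909.

MAP = 1.000, posterior mean = 0.909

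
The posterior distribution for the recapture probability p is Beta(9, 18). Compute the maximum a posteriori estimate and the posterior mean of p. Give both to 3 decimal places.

MAP = 0.320; posterior mean = 0.333

Mode = (9−1)/(9+18−2) = 8/25 = 0.320.
Mean = 9/(9+18) = 9/27 = 0.333.
Mean > mode: the posterior has a right tail.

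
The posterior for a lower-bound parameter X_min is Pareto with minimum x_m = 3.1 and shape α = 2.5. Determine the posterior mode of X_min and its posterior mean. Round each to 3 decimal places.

MAP: 3.100. Posterior mean: 5.167.

The Pareto density is strictly decreasing on [x_m, ∞), so the mode is x_m = 3.100.
Mean = α·x_m/(α−1) = 2.5·3.1/1.5 = 5.167.
Mean > mode: the posterior has a right tail.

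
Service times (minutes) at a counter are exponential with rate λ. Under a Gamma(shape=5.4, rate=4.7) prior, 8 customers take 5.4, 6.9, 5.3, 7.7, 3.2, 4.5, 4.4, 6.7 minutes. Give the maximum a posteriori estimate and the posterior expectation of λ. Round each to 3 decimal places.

Σ times = 44.1. Posterior: Gamma(shape = 5.4+8 = 13.4, rate = 4.7+44.1 = 48.8).
Mode = (α−1)/β = 12.4/48.8 = 0.254.
Mean = α/β = 13.4/48.8 = 0.275.
Right-skewed posterior ⇒ mode < mean.

MAP = 0.254; posterior mean = 0.275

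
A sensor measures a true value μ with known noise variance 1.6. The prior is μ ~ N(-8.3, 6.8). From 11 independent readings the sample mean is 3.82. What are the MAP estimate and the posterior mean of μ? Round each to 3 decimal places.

Posterior for μ is Normal. Precision-weighted mean: (1/6.8·-8.3 + 11/1.6·3.82) / (1/6.8 + 11/1.6) = 3.566.
A Normal posterior is symmetric, so mode = mean.

MAP = 3.566; posterior mean = 3.566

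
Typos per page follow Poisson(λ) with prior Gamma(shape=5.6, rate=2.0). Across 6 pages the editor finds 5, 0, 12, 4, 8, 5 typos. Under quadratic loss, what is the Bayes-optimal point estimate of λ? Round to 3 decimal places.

4.950

Σ counts = 34. Posterior: Gamma(shape = 5.6+34 = 39.6, rate = 2.0+6 = 8.0).
Mode = (α−1)/β = 38.6/8.0 = 4.825.
Mean = α/β = 39.6/8.0 = 4.950.
Quadratic loss ⇒ the optimal estimator is the posterior mean.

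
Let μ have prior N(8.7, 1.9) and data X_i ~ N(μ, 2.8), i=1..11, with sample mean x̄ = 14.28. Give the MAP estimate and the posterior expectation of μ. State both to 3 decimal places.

MAP estimate = 13.621, posterior expectation = 13.621

Posterior for μ is Normal. Precision-weighted mean: (1/1.9·8.7 + 11/2.8·14.28) / (1/1.9 + 11/2.8) = 13.621.
A Normal posterior is symmetric, so mode = mean.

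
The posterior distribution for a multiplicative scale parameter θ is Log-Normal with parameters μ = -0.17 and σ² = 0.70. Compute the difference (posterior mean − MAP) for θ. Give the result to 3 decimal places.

Mode = exp(μ − σ²) = exp(-0.87) = 0.419.
Mean = exp(μ + σ²/2) = exp(0.180) = 1.197.
Difference = 1.197 − 0.419 = 0.778.
Right-skewed posterior ⇒ mode < mean.

0.778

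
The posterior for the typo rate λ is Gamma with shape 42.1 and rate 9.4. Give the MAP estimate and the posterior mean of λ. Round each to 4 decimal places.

Mode = (α−1)/β = 41.1/9.4 = 4.3723.
Mean = α/β = 42.1/9.4 = 4.4787.

MAP: 4.3723. Posterior mean: 4.4787.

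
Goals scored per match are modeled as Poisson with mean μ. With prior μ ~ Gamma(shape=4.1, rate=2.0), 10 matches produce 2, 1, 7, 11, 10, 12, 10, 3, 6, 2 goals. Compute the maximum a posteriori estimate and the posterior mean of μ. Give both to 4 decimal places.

Σ counts = 64. Posterior: Gamma(shape = 4.1+64 = 68.1, rate = 2.0+10 = 12.0).
Mode = (α−1)/β = 67.1/12.0 = 5.5917.
Mean = α/β = 68.1/12.0 = 5.6750.
Right-skewed posterior ⇒ mode < mean.

MAP = 5.5917, posterior mean = 5.6750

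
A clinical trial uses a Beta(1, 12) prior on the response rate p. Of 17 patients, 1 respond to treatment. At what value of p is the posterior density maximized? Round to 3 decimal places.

0.036

Posterior: Beta(1+1, 12+16) = Beta(2, 28).
Mode = (2−1)/(2+28−2) = 1/28 = 0.036.
Mean = 2/(2+28) = 2/30 = 0.067.
This is the posterior mode — the MAP estimate.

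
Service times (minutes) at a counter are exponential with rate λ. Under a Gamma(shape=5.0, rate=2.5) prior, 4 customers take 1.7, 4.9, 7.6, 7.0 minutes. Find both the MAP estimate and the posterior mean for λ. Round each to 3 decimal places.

MAP estimate = 0.338, posterior mean = 0.380

Σ times = 21.2. Posterior: Gamma(shape = 5.0+4 = 9.0, rate = 2.5+21.2 = 23.7).
Mode = (α−1)/β = 8.0/23.7 = 0.338.
Mean = α/β = 9.0/23.7 = 0.380.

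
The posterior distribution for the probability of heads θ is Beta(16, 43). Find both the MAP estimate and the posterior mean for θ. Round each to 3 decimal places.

Mode = (16−1)/(16+43−2) = 15/57 = 0.263.
Mean = 16/(16+43) = 16/59 = 0.271.

θ_MAP = 0.263, E[θ|data] = 0.271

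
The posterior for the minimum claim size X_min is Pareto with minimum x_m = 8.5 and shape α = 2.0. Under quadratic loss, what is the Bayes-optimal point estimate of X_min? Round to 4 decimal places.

17.0000

The Pareto density is strictly decreasing on [x_m, ∞), so the mode is x_m = 8.5000.
Mean = α·x_m/(α−1) = 2.0·8.5/1.0 = 17.0000.
Quadratic loss ⇒ the optimal estimator is the posterior mean.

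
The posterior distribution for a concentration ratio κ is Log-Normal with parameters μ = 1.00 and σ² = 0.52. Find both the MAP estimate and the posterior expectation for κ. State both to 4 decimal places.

MAP estimate = 1.6161, posterior expectation = 3.5254

Mode = exp(μ − σ²) = exp(0.48) = 1.6161.
Mean = exp(μ + σ²/2) = exp(1.260) = 3.5254.
The mean is pulled above the mode by the posterior's right skew.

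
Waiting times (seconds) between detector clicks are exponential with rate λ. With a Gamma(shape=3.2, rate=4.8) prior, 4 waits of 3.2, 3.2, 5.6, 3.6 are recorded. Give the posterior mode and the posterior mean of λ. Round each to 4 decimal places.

posterior mode = 0.3039, posterior mean = 0.3529

Σ times = 15.6. Posterior: Gamma(shape = 3.2+4 = 7.2, rate = 4.8+15.6 = 20.4).
Mode = (α−1)/β = 6.2/20.4 = 0.3039.
Mean = α/β = 7.2/20.4 = 0.3529.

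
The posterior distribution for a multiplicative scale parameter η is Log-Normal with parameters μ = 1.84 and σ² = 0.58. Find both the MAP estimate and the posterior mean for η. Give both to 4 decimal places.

Mode = exp(μ − σ²) = exp(1.26) = 3.5254.
Mean = exp(μ + σ²/2) = exp(2.130) = 8.4149.

MAP = 3.5254; posterior mean = 8.4149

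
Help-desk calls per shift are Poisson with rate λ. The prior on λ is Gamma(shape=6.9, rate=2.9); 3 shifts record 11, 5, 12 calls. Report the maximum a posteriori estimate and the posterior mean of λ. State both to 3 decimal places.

Σ counts = 28. Posterior: Gamma(shape = 6.9+28 = 34.9, rate = 2.9+3 = 5.9).
Mode = (α−1)/β = 33.9/5.9 = 5.746.
Mean = α/β = 34.9/5.9 = 5.915.
Mean > mode: the posterior has a right tail.

MAP: 5.746. Posterior mean: 5.915.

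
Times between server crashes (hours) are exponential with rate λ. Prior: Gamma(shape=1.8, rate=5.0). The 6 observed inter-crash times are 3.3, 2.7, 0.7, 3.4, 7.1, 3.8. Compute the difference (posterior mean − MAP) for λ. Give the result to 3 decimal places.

Σ times = 21.0. Posterior: Gamma(shape = 1.8+6 = 7.8, rate = 5.0+21.0 = 26.0).
Mode = (α−1)/β = 6.8/26.0 = 0.262.
Mean = α/β = 7.8/26.0 = 0.300.
Difference = 0.300 − 0.262 = 0.038.
Right-skewed posterior ⇒ mode < mean.

0.038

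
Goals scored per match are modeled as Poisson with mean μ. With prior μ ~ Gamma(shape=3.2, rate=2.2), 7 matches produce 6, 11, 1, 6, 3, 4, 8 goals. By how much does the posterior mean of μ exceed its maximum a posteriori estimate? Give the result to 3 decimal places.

0.109

Σ counts = 39. Posterior: Gamma(shape = 3.2+39 = 42.2, rate = 2.2+7 = 9.2).
Mode = (α−1)/β = 41.2/9.2 = 4.478.
Mean = α/β = 42.2/9.2 = 4.587.
Difference = 4.587 − 4.478 = 0.109.
The mean is pulled above the mode by the posterior's right skew.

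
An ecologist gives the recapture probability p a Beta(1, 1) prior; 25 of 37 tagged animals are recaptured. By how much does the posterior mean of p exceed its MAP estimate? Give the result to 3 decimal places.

Posterior: Beta(1+25, 1+12) = Beta(26, 13).
Mode = (26−1)/(26+13−2) = 25/37 = 0.676.
With a flat prior the MAP equals the MLE, 25/37.
Mean = 26/(26+13) = 26/39 = 0.667.
Difference = 0.667 − 0.676 = -0.009.

-0.009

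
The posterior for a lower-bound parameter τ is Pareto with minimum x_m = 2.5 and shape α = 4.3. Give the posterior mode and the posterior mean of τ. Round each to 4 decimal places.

The Pareto density is strictly decreasing on [x_m, ∞), so the mode is x_m = 2.5000.
Mean = α·x_m/(α−1) = 4.3·2.5/3.3 = 3.2576.
Mean > mode: the posterior has a right tail.

MAP: 2.5000. Posterior mean: 3.2576.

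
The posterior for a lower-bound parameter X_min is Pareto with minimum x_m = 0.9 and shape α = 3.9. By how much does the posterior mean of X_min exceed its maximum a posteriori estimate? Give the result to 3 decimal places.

0.310

The Pareto density is strictly decreasing on [x_m, ∞), so the mode is x_m = 0.900.
Mean = α·x_m/(α−1) = 3.9·0.9/2.9 = 1.210.
Difference = 1.210 − 0.900 = 0.310.
Right-skewed posterior ⇒ mode < mean.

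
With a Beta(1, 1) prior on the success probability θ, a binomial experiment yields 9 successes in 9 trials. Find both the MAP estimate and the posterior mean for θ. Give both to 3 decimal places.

Posterior: Beta(1+9, 1+0) = Beta(10, 1).
Since β = 1 ≤ 1 and α > 1, the Beta density is monotone increasing on [0,1]; the mode is at 1.
Mean = 10/(10+1) = 0.909.
Left-skewed posterior ⇒ mean < mode.

MAP = 1.000; posterior mean = 0.909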